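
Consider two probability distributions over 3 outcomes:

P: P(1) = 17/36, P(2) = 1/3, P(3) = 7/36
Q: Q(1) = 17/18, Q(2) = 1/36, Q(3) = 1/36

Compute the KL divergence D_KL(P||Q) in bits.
1.2686 bits

D_KL(P||Q) = Σ P(x) log₂(P(x)/Q(x))

Computing term by term:
  P(1)·log₂(P(1)/Q(1)) = (17/36)·log₂((17/36)/(17/18)) = -0.47222
  P(2)·log₂(P(2)/Q(2)) = (1/3)·log₂((1/3)/(1/36)) = 1.19499
  P(3)·log₂(P(3)/Q(3)) = (7/36)·log₂((7/36)/(1/36)) = 0.54587

D_KL(P||Q) = -0.47222 + 1.19499 + 0.54587 = 1.26864 ≈ 1.2686 bits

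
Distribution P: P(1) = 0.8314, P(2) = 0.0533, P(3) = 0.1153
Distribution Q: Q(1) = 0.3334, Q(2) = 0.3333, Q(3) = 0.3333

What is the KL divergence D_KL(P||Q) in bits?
0.7785 bits

D_KL(P||Q) = Σ P(x) log₂(P(x)/Q(x))

Computing term by term:
  P(1)·log₂(P(1)/Q(1)) = 0.8314·log₂(0.8314/0.3334) = 1.09603
  P(2)·log₂(P(2)/Q(2)) = 0.0533·log₂(0.0533/0.3333) = -0.14096
  P(3)·log₂(P(3)/Q(3)) = 0.1153·log₂(0.1153/0.3333) = -0.17657

D_KL(P||Q) = 1.09603 - 0.14096 - 0.17657 = 0.77850 ≈ 0.7785 bits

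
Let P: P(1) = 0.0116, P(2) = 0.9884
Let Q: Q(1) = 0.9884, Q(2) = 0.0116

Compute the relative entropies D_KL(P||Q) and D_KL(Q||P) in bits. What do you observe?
D_KL(P||Q) = 6.2641 bits, D_KL(Q||P) = 6.2641 bits. The two directions give the same value here, because Q is a self-inverse relabeling of P; in general KL divergence is asymmetric.

D_KL(P||Q) = Σ P(x) log₂(P(x)/Q(x))

Computing term by term:
  P(1)·log₂(P(1)/Q(1)) = 0.0116·log₂(0.0116/0.9884) = -0.07439
  P(2)·log₂(P(2)/Q(2)) = 0.9884·log₂(0.9884/0.0116) = 6.33851

D_KL(P||Q) = -0.07439 + 6.33851 = 6.26412 ≈ 6.2641 bits

D_KL(Q||P) = Σ Q(x) log₂(Q(x)/P(x))

Computing term by term:
  Q(1)·log₂(Q(1)/P(1)) = 0.9884·log₂(0.9884/0.0116) = 6.33851
  Q(2)·log₂(Q(2)/P(2)) = 0.0116·log₂(0.0116/0.9884) = -0.07439

D_KL(Q||P) = 6.33851 - 0.07439 = 6.26412 ≈ 6.2641 bits

These ARE equal here. Q is P with outcomes relabeled (Q(1) = P(2), Q(2) = P(1)) by a relabeling that is its own inverse, so the two sums contain exactly the same terms in a different order. This is a special case — KL divergence is not symmetric in general: D_KL(P||Q) ≠ D_KL(Q||P) for most P, Q.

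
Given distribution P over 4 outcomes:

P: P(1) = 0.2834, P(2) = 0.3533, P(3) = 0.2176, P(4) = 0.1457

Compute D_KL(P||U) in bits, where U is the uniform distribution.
0.0705 bits

U(i) = 1/4 for all i

D_KL(P||U) = Σ P(x) log₂(P(x) / (1/4))
           = Σ P(x) log₂(P(x)) + log₂(4)
           = log₂(4) - H(P)

H(P) = -Σ P(x) log₂(P(x)):
  -P(1)·log₂(P(1)) = -(0.2834)·log₂(0.2834) = 0.51553
  -P(2)·log₂(P(2)) = -(0.3533)·log₂(0.3533) = 0.53032
  -P(3)·log₂(P(3)) = -(0.2176)·log₂(0.2176) = 0.47877
  -P(4)·log₂(P(4)) = -(0.1457)·log₂(0.1457) = 0.40489
H(P) = 0.51553 + 0.53032 + 0.47877 + 0.40489 = 1.92951 bits

log₂(4) = 2.00000 bits

D_KL(P||U) = 2.00000 - 1.92951 = 0.07049 ≈ 0.0705 bits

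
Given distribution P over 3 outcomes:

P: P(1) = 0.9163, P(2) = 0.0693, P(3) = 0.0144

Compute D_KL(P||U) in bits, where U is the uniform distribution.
1.1144 bits

U(i) = 1/3 for all i

D_KL(P||U) = Σ P(x) log₂(P(x) / (1/3))
           = Σ P(x) log₂(P(x)) + log₂(3)
           = log₂(3) - H(P)

H(P) = -Σ P(x) log₂(P(x)):
  -P(1)·log₂(P(1)) = -(0.9163)·log₂(0.9163) = 0.11555
  -P(2)·log₂(P(2)) = -(0.0693)·log₂(0.0693) = 0.26687
  -P(3)·log₂(P(3)) = -(0.0144)·log₂(0.0144) = 0.08810
H(P) = 0.11555 + 0.26687 + 0.08810 = 0.47052 bits

log₂(3) = 1.58496 bits

D_KL(P||U) = 1.58496 - 0.47052 = 1.11444 ≈ 1.1144 bits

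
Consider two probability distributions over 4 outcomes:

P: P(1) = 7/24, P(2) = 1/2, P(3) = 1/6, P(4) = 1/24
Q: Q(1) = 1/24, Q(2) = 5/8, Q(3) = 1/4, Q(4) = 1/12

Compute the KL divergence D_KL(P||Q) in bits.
0.5187 bits

D_KL(P||Q) = Σ P(x) log₂(P(x)/Q(x))

Computing term by term:
  P(1)·log₂(P(1)/Q(1)) = (7/24)·log₂((7/24)/(1/24)) = 0.81881
  P(2)·log₂(P(2)/Q(2)) = (1/2)·log₂((1/2)/(5/8)) = -0.16096
  P(3)·log₂(P(3)/Q(3)) = (1/6)·log₂((1/6)/(1/4)) = -0.09749
  P(4)·log₂(P(4)/Q(4)) = (1/24)·log₂((1/24)/(1/12)) = -0.04167

D_KL(P||Q) = 0.81881 - 0.16096 - 0.09749 - 0.04167 = 0.51869 ≈ 0.5187 bits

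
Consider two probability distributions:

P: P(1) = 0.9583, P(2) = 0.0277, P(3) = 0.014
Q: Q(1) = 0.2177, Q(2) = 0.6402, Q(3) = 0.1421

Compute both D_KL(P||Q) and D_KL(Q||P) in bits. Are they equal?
D_KL(P||Q) = 1.8767 bits, D_KL(Q||P) = 2.9101 bits. No, they are not equal.

D_KL(P||Q) = Σ P(x) log₂(P(x)/Q(x))

Computing term by term:
  P(1)·log₂(P(1)/Q(1)) = 0.9583·log₂(0.9583/0.2177) = 2.04898
  P(2)·log₂(P(2)/Q(2)) = 0.0277·log₂(0.0277/0.6402) = -0.12550
  P(3)·log₂(P(3)/Q(3)) = 0.014·log₂(0.014/0.1421) = -0.04681

D_KL(P||Q) = 2.04898 - 0.12550 - 0.04681 = 1.87667 ≈ 1.8767 bits

D_KL(Q||P) = Σ Q(x) log₂(Q(x)/P(x))

Computing term by term:
  Q(1)·log₂(Q(1)/P(1)) = 0.2177·log₂(0.2177/0.9583) = -0.46547
  Q(2)·log₂(Q(2)/P(2)) = 0.6402·log₂(0.6402/0.0277) = 2.90047
  Q(3)·log₂(Q(3)/P(3)) = 0.1421·log₂(0.1421/0.014) = 0.47510

D_KL(Q||P) = -0.46547 + 2.90047 + 0.47510 = 2.91010 ≈ 2.9101 bits

These are NOT equal (difference: 1.0334 bits). KL divergence is asymmetric: D_KL(P||Q) ≠ D_KL(Q||P) in general.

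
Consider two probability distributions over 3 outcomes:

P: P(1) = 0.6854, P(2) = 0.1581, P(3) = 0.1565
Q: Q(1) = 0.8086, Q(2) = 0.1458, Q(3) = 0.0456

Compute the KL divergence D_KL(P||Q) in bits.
0.1334 bits

D_KL(P||Q) = Σ P(x) log₂(P(x)/Q(x))

Computing term by term:
  P(1)·log₂(P(1)/Q(1)) = 0.6854·log₂(0.6854/0.8086) = -0.16345
  P(2)·log₂(P(2)/Q(2)) = 0.1581·log₂(0.1581/0.1458) = 0.01847
  P(3)·log₂(P(3)/Q(3)) = 0.1565·log₂(0.1565/0.0456) = 0.27842

D_KL(P||Q) = -0.16345 + 0.01847 + 0.27842 = 0.13344 ≈ 0.1334 bits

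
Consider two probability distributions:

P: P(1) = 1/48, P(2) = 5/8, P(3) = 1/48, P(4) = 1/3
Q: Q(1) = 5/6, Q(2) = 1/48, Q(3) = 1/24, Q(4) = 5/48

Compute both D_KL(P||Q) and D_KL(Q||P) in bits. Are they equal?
D_KL(P||Q) = 3.4945 bits, D_KL(Q||P) = 4.1996 bits. No, they are not equal.

D_KL(P||Q) = Σ P(x) log₂(P(x)/Q(x))

Computing term by term:
  P(1)·log₂(P(1)/Q(1)) = (1/48)·log₂((1/48)/(5/6)) = -0.11087
  P(2)·log₂(P(2)/Q(2)) = (5/8)·log₂((5/8)/(1/48)) = 3.06681
  P(3)·log₂(P(3)/Q(3)) = (1/48)·log₂((1/48)/(1/24)) = -0.02083
  P(4)·log₂(P(4)/Q(4)) = (1/3)·log₂((1/3)/(5/48)) = 0.55936

D_KL(P||Q) = -0.11087 + 3.06681 - 0.02083 + 0.55936 = 3.49447 ≈ 3.4945 bits

D_KL(Q||P) = Σ Q(x) log₂(Q(x)/P(x))

Computing term by term:
  Q(1)·log₂(Q(1)/P(1)) = (5/6)·log₂((5/6)/(1/48)) = 4.43494
  Q(2)·log₂(Q(2)/P(2)) = (1/48)·log₂((1/48)/(5/8)) = -0.10223
  Q(3)·log₂(Q(3)/P(3)) = (1/24)·log₂((1/24)/(1/48)) = 0.04167
  Q(4)·log₂(Q(4)/P(4)) = (5/48)·log₂((5/48)/(1/3)) = -0.17480

D_KL(Q||P) = 4.43494 - 0.10223 + 0.04167 - 0.17480 = 4.19958 ≈ 4.1996 bits

These are NOT equal (difference: 0.7051 bits). KL divergence is asymmetric: D_KL(P||Q) ≠ D_KL(Q||P) in general.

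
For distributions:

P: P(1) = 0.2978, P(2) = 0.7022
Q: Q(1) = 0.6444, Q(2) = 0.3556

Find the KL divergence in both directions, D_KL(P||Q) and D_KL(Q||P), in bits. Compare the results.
D_KL(P||Q) = 0.3577 bits, D_KL(Q||P) = 0.3685 bits. D_KL(Q||P) is larger than D_KL(P||Q) by 0.0108 bits; the two directions differ.

D_KL(P||Q) = Σ P(x) log₂(P(x)/Q(x))

Computing term by term:
  P(1)·log₂(P(1)/Q(1)) = 0.2978·log₂(0.2978/0.6444) = -0.33163
  P(2)·log₂(P(2)/Q(2)) = 0.7022·log₂(0.7022/0.3556) = 0.68930

D_KL(P||Q) = -0.33163 + 0.68930 = 0.35767 ≈ 0.3577 bits

D_KL(Q||P) = Σ Q(x) log₂(Q(x)/P(x))

Computing term by term:
  Q(1)·log₂(Q(1)/P(1)) = 0.6444·log₂(0.6444/0.2978) = 0.71761
  Q(2)·log₂(Q(2)/P(2)) = 0.3556·log₂(0.3556/0.7022) = -0.34907

D_KL(Q||P) = 0.71761 - 0.34907 = 0.36854 ≈ 0.3685 bits

These are NOT equal (difference: 0.0108 bits). KL divergence is asymmetric: D_KL(P||Q) ≠ D_KL(Q||P) in general.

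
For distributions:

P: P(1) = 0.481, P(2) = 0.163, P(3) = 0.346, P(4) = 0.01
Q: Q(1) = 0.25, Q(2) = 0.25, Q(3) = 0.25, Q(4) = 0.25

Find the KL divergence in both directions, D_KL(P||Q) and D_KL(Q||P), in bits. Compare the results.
D_KL(P||Q) = 0.4693 bits, D_KL(Q||P) = 0.9620 bits. D_KL(Q||P) is larger than D_KL(P||Q) by 0.4927 bits; the two directions differ.

D_KL(P||Q) = Σ P(x) log₂(P(x)/Q(x))

Computing term by term:
  P(1)·log₂(P(1)/Q(1)) = 0.481·log₂(0.481/0.25) = 0.45412
  P(2)·log₂(P(2)/Q(2)) = 0.163·log₂(0.163/0.25) = -0.10058
  P(3)·log₂(P(3)/Q(3)) = 0.346·log₂(0.346/0.25) = 0.16222
  P(4)·log₂(P(4)/Q(4)) = 0.01·log₂(0.01/0.25) = -0.04644

D_KL(P||Q) = 0.45412 - 0.10058 + 0.16222 - 0.04644 = 0.46932 ≈ 0.4693 bits

D_KL(Q||P) = Σ Q(x) log₂(Q(x)/P(x))

Computing term by term:
  Q(1)·log₂(Q(1)/P(1)) = 0.25·log₂(0.25/0.481) = -0.23603
  Q(2)·log₂(Q(2)/P(2)) = 0.25·log₂(0.25/0.163) = 0.15426
  Q(3)·log₂(Q(3)/P(3)) = 0.25·log₂(0.25/0.346) = -0.11721
  Q(4)·log₂(Q(4)/P(4)) = 0.25·log₂(0.25/0.01) = 1.16096

D_KL(Q||P) = -0.23603 + 0.15426 - 0.11721 + 1.16096 = 0.96198 ≈ 0.9620 bits

These are NOT equal (difference: 0.4927 bits). KL divergence is asymmetric: D_KL(P||Q) ≠ D_KL(Q||P) in general.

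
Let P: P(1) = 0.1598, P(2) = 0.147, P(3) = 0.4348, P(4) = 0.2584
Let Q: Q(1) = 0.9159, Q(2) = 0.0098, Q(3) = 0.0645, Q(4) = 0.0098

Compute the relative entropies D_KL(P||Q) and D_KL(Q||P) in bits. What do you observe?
D_KL(P||Q) = 2.5886 bits, D_KL(Q||P) = 2.0450 bits. The two directions give different values (D_KL(P||Q) exceeds D_KL(Q||P) by 0.5436 bits): KL divergence is asymmetric.

D_KL(P||Q) = Σ P(x) log₂(P(x)/Q(x))

Computing term by term:
  P(1)·log₂(P(1)/Q(1)) = 0.1598·log₂(0.1598/0.9159) = -0.40252
  P(2)·log₂(P(2)/Q(2)) = 0.147·log₂(0.147/0.0098) = 0.57431
  P(3)·log₂(P(3)/Q(3)) = 0.4348·log₂(0.4348/0.0645) = 1.19700
  P(4)·log₂(P(4)/Q(4)) = 0.2584·log₂(0.2584/0.0098) = 1.21982

D_KL(P||Q) = -0.40252 + 0.57431 + 1.19700 + 1.21982 = 2.58861 ≈ 2.5886 bits

D_KL(Q||P) = Σ Q(x) log₂(Q(x)/P(x))

Computing term by term:
  Q(1)·log₂(Q(1)/P(1)) = 0.9159·log₂(0.9159/0.1598) = 2.30708
  Q(2)·log₂(Q(2)/P(2)) = 0.0098·log₂(0.0098/0.147) = -0.03829
  Q(3)·log₂(Q(3)/P(3)) = 0.0645·log₂(0.0645/0.4348) = -0.17757
  Q(4)·log₂(Q(4)/P(4)) = 0.0098·log₂(0.0098/0.2584) = -0.04626

D_KL(Q||P) = 2.30708 - 0.03829 - 0.17757 - 0.04626 = 2.04496 ≈ 2.0450 bits

These are NOT equal (difference: 0.5436 bits). KL divergence is asymmetric: D_KL(P||Q) ≠ D_KL(Q||P) in general.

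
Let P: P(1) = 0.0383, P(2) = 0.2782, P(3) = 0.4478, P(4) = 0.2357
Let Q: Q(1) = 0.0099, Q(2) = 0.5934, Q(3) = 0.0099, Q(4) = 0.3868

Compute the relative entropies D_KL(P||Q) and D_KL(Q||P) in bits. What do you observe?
D_KL(P||Q) = 2.0649 bits, D_KL(Q||P) = 0.8512 bits. The two directions give different values (D_KL(P||Q) exceeds D_KL(Q||P) by 1.2137 bits): KL divergence is asymmetric.

D_KL(P||Q) = Σ P(x) log₂(P(x)/Q(x))

Computing term by term:
  P(1)·log₂(P(1)/Q(1)) = 0.0383·log₂(0.0383/0.0099) = 0.07476
  P(2)·log₂(P(2)/Q(2)) = 0.2782·log₂(0.2782/0.5934) = -0.30404
  P(3)·log₂(P(3)/Q(3)) = 0.4478·log₂(0.4478/0.0099) = 2.46258
  P(4)·log₂(P(4)/Q(4)) = 0.2357·log₂(0.2357/0.3868) = -0.16844

D_KL(P||Q) = 0.07476 - 0.30404 + 2.46258 - 0.16844 = 2.06486 ≈ 2.0649 bits

D_KL(Q||P) = Σ Q(x) log₂(Q(x)/P(x))

Computing term by term:
  Q(1)·log₂(Q(1)/P(1)) = 0.0099·log₂(0.0099/0.0383) = -0.01932
  Q(2)·log₂(Q(2)/P(2)) = 0.5934·log₂(0.5934/0.2782) = 0.64852
  Q(3)·log₂(Q(3)/P(3)) = 0.0099·log₂(0.0099/0.4478) = -0.05444
  Q(4)·log₂(Q(4)/P(4)) = 0.3868·log₂(0.3868/0.2357) = 0.27642

D_KL(Q||P) = -0.01932 + 0.64852 - 0.05444 + 0.27642 = 0.85118 ≈ 0.8512 bits

These are NOT equal (difference: 1.2137 bits). KL divergence is asymmetric: D_KL(P||Q) ≠ D_KL(Q||P) in general.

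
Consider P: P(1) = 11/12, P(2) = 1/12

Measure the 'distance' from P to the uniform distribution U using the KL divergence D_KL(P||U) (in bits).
0.5862 bits

U(i) = 1/2 for all i

D_KL(P||U) = Σ P(x) log₂(P(x) / (1/2))
           = Σ P(x) log₂(P(x)) + log₂(2)
           = log₂(2) - H(P)

H(P) = -Σ P(x) log₂(P(x)):
  -P(1)·log₂(P(1)) = -(11/12)·log₂(11/12) = 0.11507
  -P(2)·log₂(P(2)) = -(1/12)·log₂(1/12) = 0.29875
H(P) = 0.11507 + 0.29875 = 0.41382 bits

log₂(2) = 1.00000 bits

D_KL(P||U) = 1.00000 - 0.41382 = 0.58618 ≈ 0.5862 bits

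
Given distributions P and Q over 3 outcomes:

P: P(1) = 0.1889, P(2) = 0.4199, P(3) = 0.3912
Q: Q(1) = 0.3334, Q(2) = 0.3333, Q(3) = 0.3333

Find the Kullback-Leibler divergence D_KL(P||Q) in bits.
0.0755 bits

D_KL(P||Q) = Σ P(x) log₂(P(x)/Q(x))

Computing term by term:
  P(1)·log₂(P(1)/Q(1)) = 0.1889·log₂(0.1889/0.3334) = -0.15483
  P(2)·log₂(P(2)/Q(2)) = 0.4199·log₂(0.4199/0.3333) = 0.13992
  P(3)·log₂(P(3)/Q(3)) = 0.3912·log₂(0.3912/0.3333) = 0.09040

D_KL(P||Q) = -0.15483 + 0.13992 + 0.09040 = 0.07549 ≈ 0.0755 bits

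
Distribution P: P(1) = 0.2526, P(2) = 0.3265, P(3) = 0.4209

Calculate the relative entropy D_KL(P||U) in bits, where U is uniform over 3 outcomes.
0.0308 bits

U(i) = 1/3 for all i

D_KL(P||U) = Σ P(x) log₂(P(x) / (1/3))
           = Σ P(x) log₂(P(x)) + log₂(3)
           = log₂(3) - H(P)

H(P) = -Σ P(x) log₂(P(x)):
  -P(1)·log₂(P(1)) = -(0.2526)·log₂(0.2526) = 0.50143
  -P(2)·log₂(P(2)) = -(0.3265)·log₂(0.3265) = 0.52725
  -P(3)·log₂(P(3)) = -(0.4209)·log₂(0.4209) = 0.52547
H(P) = 0.50143 + 0.52725 + 0.52547 = 1.55415 bits

log₂(3) = 1.58496 bits

D_KL(P||U) = 1.58496 - 1.55415 = 0.03081 ≈ 0.0308 bits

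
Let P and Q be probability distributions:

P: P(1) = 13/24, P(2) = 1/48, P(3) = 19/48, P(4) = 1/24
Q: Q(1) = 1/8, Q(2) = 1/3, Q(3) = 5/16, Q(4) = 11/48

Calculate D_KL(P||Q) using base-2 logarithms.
1.0951 bits

D_KL(P||Q) = Σ P(x) log₂(P(x)/Q(x))

Computing term by term:
  P(1)·log₂(P(1)/Q(1)) = (13/24)·log₂((13/24)/(1/8)) = 1.14588
  P(2)·log₂(P(2)/Q(2)) = (1/48)·log₂((1/48)/(1/3)) = -0.08333
  P(3)·log₂(P(3)/Q(3)) = (19/48)·log₂((19/48)/(5/16)) = 0.13499
  P(4)·log₂(P(4)/Q(4)) = (1/24)·log₂((1/24)/(11/48)) = -0.10248

D_KL(P||Q) = 1.14588 - 0.08333 + 0.13499 - 0.10248 = 1.09506 ≈ 1.0951 bits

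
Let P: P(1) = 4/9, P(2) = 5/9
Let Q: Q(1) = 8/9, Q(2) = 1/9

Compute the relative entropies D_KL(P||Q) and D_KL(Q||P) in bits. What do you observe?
D_KL(P||Q) = 0.8455 bits, D_KL(Q||P) = 0.6309 bits. The two directions give different values (D_KL(P||Q) exceeds D_KL(Q||P) by 0.2146 bits): KL divergence is asymmetric.

D_KL(P||Q) = Σ P(x) log₂(P(x)/Q(x))

Computing term by term:
  P(1)·log₂(P(1)/Q(1)) = (4/9)·log₂((4/9)/(8/9)) = -0.44444
  P(2)·log₂(P(2)/Q(2)) = (5/9)·log₂((5/9)/(1/9)) = 1.28996

D_KL(P||Q) = -0.44444 + 1.28996 = 0.84552 ≈ 0.8455 bits

D_KL(Q||P) = Σ Q(x) log₂(Q(x)/P(x))

Computing term by term:
  Q(1)·log₂(Q(1)/P(1)) = (8/9)·log₂((8/9)/(4/9)) = 0.88889
  Q(2)·log₂(Q(2)/P(2)) = (1/9)·log₂((1/9)/(5/9)) = -0.25799

D_KL(Q||P) = 0.88889 - 0.25799 = 0.63090 ≈ 0.6309 bits

These are NOT equal (difference: 0.2146 bits). KL divergence is asymmetric: D_KL(P||Q) ≠ D_KL(Q||P) in general.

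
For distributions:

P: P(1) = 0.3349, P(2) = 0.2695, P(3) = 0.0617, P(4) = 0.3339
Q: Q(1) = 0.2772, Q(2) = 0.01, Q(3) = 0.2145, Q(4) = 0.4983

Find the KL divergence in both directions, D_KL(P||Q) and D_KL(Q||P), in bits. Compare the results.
D_KL(P||Q) = 1.0683 bits, D_KL(Q||P) = 0.5503 bits. D_KL(P||Q) is larger than D_KL(Q||P) by 0.5180 bits; the two directions differ.

D_KL(P||Q) = Σ P(x) log₂(P(x)/Q(x))

Computing term by term:
  P(1)·log₂(P(1)/Q(1)) = 0.3349·log₂(0.3349/0.2772) = 0.09136
  P(2)·log₂(P(2)/Q(2)) = 0.2695·log₂(0.2695/0.01) = 1.28072
  P(3)·log₂(P(3)/Q(3)) = 0.0617·log₂(0.0617/0.2145) = -0.11091
  P(4)·log₂(P(4)/Q(4)) = 0.3339·log₂(0.3339/0.4983) = -0.19286

D_KL(P||Q) = 0.09136 + 1.28072 - 0.11091 - 0.19286 = 1.06831 ≈ 1.0683 bits

D_KL(Q||P) = Σ Q(x) log₂(Q(x)/P(x))

Computing term by term:
  Q(1)·log₂(Q(1)/P(1)) = 0.2772·log₂(0.2772/0.3349) = -0.07562
  Q(2)·log₂(Q(2)/P(2)) = 0.01·log₂(0.01/0.2695) = -0.04752
  Q(3)·log₂(Q(3)/P(3)) = 0.2145·log₂(0.2145/0.0617) = 0.38559
  Q(4)·log₂(Q(4)/P(4)) = 0.4983·log₂(0.4983/0.3339) = 0.28782

D_KL(Q||P) = -0.07562 - 0.04752 + 0.38559 + 0.28782 = 0.55027 ≈ 0.5503 bits

These are NOT equal (difference: 0.5180 bits). KL divergence is asymmetric: D_KL(P||Q) ≠ D_KL(Q||P) in general.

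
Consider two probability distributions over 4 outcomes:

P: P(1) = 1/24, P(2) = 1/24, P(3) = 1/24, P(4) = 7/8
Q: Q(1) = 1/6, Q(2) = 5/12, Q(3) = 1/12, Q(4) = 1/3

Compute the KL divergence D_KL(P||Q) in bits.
0.9549 bits

D_KL(P||Q) = Σ P(x) log₂(P(x)/Q(x))

Computing term by term:
  P(1)·log₂(P(1)/Q(1)) = (1/24)·log₂((1/24)/(1/6)) = -0.08333
  P(2)·log₂(P(2)/Q(2)) = (1/24)·log₂((1/24)/(5/12)) = -0.13841
  P(3)·log₂(P(3)/Q(3)) = (1/24)·log₂((1/24)/(1/12)) = -0.04167
  P(4)·log₂(P(4)/Q(4)) = (7/8)·log₂((7/8)/(1/3)) = 1.21828

D_KL(P||Q) = -0.08333 - 0.13841 - 0.04167 + 1.21828 = 0.95487 ≈ 0.9549 bits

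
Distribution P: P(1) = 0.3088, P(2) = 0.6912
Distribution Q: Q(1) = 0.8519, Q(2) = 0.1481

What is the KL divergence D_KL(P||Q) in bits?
1.0841 bits

D_KL(P||Q) = Σ P(x) log₂(P(x)/Q(x))

Computing term by term:
  P(1)·log₂(P(1)/Q(1)) = 0.3088·log₂(0.3088/0.8519) = -0.45209
  P(2)·log₂(P(2)/Q(2)) = 0.6912·log₂(0.6912/0.1481) = 1.53621

D_KL(P||Q) = -0.45209 + 1.53621 = 1.08412 ≈ 1.0841 bits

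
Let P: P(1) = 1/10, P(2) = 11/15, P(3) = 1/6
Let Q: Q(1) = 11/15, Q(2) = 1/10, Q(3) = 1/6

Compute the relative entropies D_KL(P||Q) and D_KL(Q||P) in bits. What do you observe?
D_KL(P||Q) = 1.8205 bits, D_KL(Q||P) = 1.8205 bits. The two directions give the same value here, because Q is a self-inverse relabeling of P; in general KL divergence is asymmetric.

D_KL(P||Q) = Σ P(x) log₂(P(x)/Q(x))

Computing term by term:
  P(1)·log₂(P(1)/Q(1)) = (1/10)·log₂((1/10)/(11/15)) = -0.28745
  P(2)·log₂(P(2)/Q(2)) = (11/15)·log₂((11/15)/(1/10)) = 2.10794
  P(3)·log₂(P(3)/Q(3)) = (1/6)·log₂((1/6)/(1/6)) = 0.00000

D_KL(P||Q) = -0.28745 + 2.10794 + 0.00000 = 1.82049 ≈ 1.8205 bits

D_KL(Q||P) = Σ Q(x) log₂(Q(x)/P(x))

Computing term by term:
  Q(1)·log₂(Q(1)/P(1)) = (11/15)·log₂((11/15)/(1/10)) = 2.10794
  Q(2)·log₂(Q(2)/P(2)) = (1/10)·log₂((1/10)/(11/15)) = -0.28745
  Q(3)·log₂(Q(3)/P(3)) = (1/6)·log₂((1/6)/(1/6)) = 0.00000

D_KL(Q||P) = 2.10794 - 0.28745 + 0.00000 = 1.82049 ≈ 1.8205 bits

These ARE equal here. Q is P with outcomes relabeled (Q(1) = P(2), Q(2) = P(1)) by a relabeling that is its own inverse, so the two sums contain exactly the same terms in a different order. This is a special case — KL divergence is not symmetric in general: D_KL(P||Q) ≠ D_KL(Q||P) for most P, Q.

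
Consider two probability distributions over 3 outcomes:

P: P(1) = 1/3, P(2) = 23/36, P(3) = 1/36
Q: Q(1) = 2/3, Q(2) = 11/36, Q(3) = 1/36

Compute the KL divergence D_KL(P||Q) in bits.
0.3465 bits

D_KL(P||Q) = Σ P(x) log₂(P(x)/Q(x))

Computing term by term:
  P(1)·log₂(P(1)/Q(1)) = (1/3)·log₂((1/3)/(2/3)) = -0.33333
  P(2)·log₂(P(2)/Q(2)) = (23/36)·log₂((23/36)/(11/36)) = 0.67986
  P(3)·log₂(P(3)/Q(3)) = (1/36)·log₂((1/36)/(1/36)) = 0.00000

D_KL(P||Q) = -0.33333 + 0.67986 + 0.00000 = 0.34653 ≈ 0.3465 bits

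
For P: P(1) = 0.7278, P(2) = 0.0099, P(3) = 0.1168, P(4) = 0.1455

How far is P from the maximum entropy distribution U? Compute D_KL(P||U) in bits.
0.8340 bits

U(i) = 1/4 for all i

D_KL(P||U) = Σ P(x) log₂(P(x) / (1/4))
           = Σ P(x) log₂(P(x)) + log₂(4)
           = log₂(4) - H(P)

H(P) = -Σ P(x) log₂(P(x)):
  -P(1)·log₂(P(1)) = -(0.7278)·log₂(0.7278) = 0.33361
  -P(2)·log₂(P(2)) = -(0.0099)·log₂(0.0099) = 0.06592
  -P(3)·log₂(P(3)) = -(0.1168)·log₂(0.1168) = 0.36183
  -P(4)·log₂(P(4)) = -(0.1455)·log₂(0.1455) = 0.40462
H(P) = 0.33361 + 0.06592 + 0.36183 + 0.40462 = 1.16598 bits

log₂(4) = 2.00000 bits

D_KL(P||U) = 2.00000 - 1.16598 = 0.83402 ≈ 0.8340 bits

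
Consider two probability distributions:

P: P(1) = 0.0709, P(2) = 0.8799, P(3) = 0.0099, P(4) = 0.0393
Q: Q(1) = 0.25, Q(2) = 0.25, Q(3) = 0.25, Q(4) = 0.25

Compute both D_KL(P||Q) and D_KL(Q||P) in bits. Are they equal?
D_KL(P||Q) = 1.3175 bits, D_KL(Q||P) = 1.8326 bits. No, they are not equal.

D_KL(P||Q) = Σ P(x) log₂(P(x)/Q(x))

Computing term by term:
  P(1)·log₂(P(1)/Q(1)) = 0.0709·log₂(0.0709/0.25) = -0.12890
  P(2)·log₂(P(2)/Q(2)) = 0.8799·log₂(0.8799/0.25) = 1.59738
  P(3)·log₂(P(3)/Q(3)) = 0.0099·log₂(0.0099/0.25) = -0.04612
  P(4)·log₂(P(4)/Q(4)) = 0.0393·log₂(0.0393/0.25) = -0.10490

D_KL(P||Q) = -0.12890 + 1.59738 - 0.04612 - 0.10490 = 1.31746 ≈ 1.3175 bits

D_KL(Q||P) = Σ Q(x) log₂(Q(x)/P(x))

Computing term by term:
  Q(1)·log₂(Q(1)/P(1)) = 0.25·log₂(0.25/0.0709) = 0.45452
  Q(2)·log₂(Q(2)/P(2)) = 0.25·log₂(0.25/0.8799) = -0.45385
  Q(3)·log₂(Q(3)/P(3)) = 0.25·log₂(0.25/0.0099) = 1.16459
  Q(4)·log₂(Q(4)/P(4)) = 0.25·log₂(0.25/0.0393) = 0.66733

D_KL(Q||P) = 0.45452 - 0.45385 + 1.16459 + 0.66733 = 1.83259 ≈ 1.8326 bits

These are NOT equal (difference: 0.5151 bits). KL divergence is asymmetric: D_KL(P||Q) ≠ D_KL(Q||P) in general.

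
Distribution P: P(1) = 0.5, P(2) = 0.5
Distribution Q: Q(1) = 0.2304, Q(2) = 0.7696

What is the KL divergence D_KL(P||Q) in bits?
0.2478 bits

D_KL(P||Q) = Σ P(x) log₂(P(x)/Q(x))

Computing term by term:
  P(1)·log₂(P(1)/Q(1)) = 0.5·log₂(0.5/0.2304) = 0.55889
  P(2)·log₂(P(2)/Q(2)) = 0.5·log₂(0.5/0.7696) = -0.31109

D_KL(P||Q) = 0.55889 - 0.31109 = 0.24780 ≈ 0.2478 bits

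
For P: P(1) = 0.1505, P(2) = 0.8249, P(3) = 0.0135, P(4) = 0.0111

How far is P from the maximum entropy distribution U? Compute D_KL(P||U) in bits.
1.2038 bits

U(i) = 1/4 for all i

D_KL(P||U) = Σ P(x) log₂(P(x) / (1/4))
           = Σ P(x) log₂(P(x)) + log₂(4)
           = log₂(4) - H(P)

H(P) = -Σ P(x) log₂(P(x)):
  -P(1)·log₂(P(1)) = -(0.1505)·log₂(0.1505) = 0.41119
  -P(2)·log₂(P(2)) = -(0.8249)·log₂(0.8249) = 0.22908
  -P(3)·log₂(P(3)) = -(0.0135)·log₂(0.0135) = 0.08385
  -P(4)·log₂(P(4)) = -(0.0111)·log₂(0.0111) = 0.07208
H(P) = 0.41119 + 0.22908 + 0.08385 + 0.07208 = 0.79620 bits

log₂(4) = 2.00000 bits

D_KL(P||U) = 2.00000 - 0.79620 = 1.20380 ≈ 1.2038 bits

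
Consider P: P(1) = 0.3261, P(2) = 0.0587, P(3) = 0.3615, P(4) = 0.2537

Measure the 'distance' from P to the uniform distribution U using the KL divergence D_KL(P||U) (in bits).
0.2000 bits

U(i) = 1/4 for all i

D_KL(P||U) = Σ P(x) log₂(P(x) / (1/4))
           = Σ P(x) log₂(P(x)) + log₂(4)
           = log₂(4) - H(P)

H(P) = -Σ P(x) log₂(P(x)):
  -P(1)·log₂(P(1)) = -(0.3261)·log₂(0.3261) = 0.52718
  -P(2)·log₂(P(2)) = -(0.0587)·log₂(0.0587) = 0.24011
  -P(3)·log₂(P(3)) = -(0.3615)·log₂(0.3615) = 0.53066
  -P(4)·log₂(P(4)) = -(0.2537)·log₂(0.2537) = 0.50202
H(P) = 0.52718 + 0.24011 + 0.53066 + 0.50202 = 1.79997 bits

log₂(4) = 2.00000 bits

D_KL(P||U) = 2.00000 - 1.79997 = 0.20003 ≈ 0.2000 bits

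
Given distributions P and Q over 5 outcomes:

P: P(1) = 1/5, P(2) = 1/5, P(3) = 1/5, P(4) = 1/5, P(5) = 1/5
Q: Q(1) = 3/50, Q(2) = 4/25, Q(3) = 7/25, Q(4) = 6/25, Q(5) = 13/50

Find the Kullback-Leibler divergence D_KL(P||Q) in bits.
0.1864 bits

D_KL(P||Q) = Σ P(x) log₂(P(x)/Q(x))

Computing term by term:
  P(1)·log₂(P(1)/Q(1)) = (1/5)·log₂((1/5)/(3/50)) = 0.34739
  P(2)·log₂(P(2)/Q(2)) = (1/5)·log₂((1/5)/(4/25)) = 0.06439
  P(3)·log₂(P(3)/Q(3)) = (1/5)·log₂((1/5)/(7/25)) = -0.09709
  P(4)·log₂(P(4)/Q(4)) = (1/5)·log₂((1/5)/(6/25)) = -0.05261
  P(5)·log₂(P(5)/Q(5)) = (1/5)·log₂((1/5)/(13/50)) = -0.07570

D_KL(P||Q) = 0.34739 + 0.06439 - 0.09709 - 0.05261 - 0.07570 = 0.18638 ≈ 0.1864 bits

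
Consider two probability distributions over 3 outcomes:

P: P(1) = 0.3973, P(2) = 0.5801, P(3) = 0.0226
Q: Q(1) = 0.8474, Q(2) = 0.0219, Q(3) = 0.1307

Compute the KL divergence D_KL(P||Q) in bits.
2.2509 bits

D_KL(P||Q) = Σ P(x) log₂(P(x)/Q(x))

Computing term by term:
  P(1)·log₂(P(1)/Q(1)) = 0.3973·log₂(0.3973/0.8474) = -0.43418
  P(2)·log₂(P(2)/Q(2)) = 0.5801·log₂(0.5801/0.0219) = 2.74231
  P(3)·log₂(P(3)/Q(3)) = 0.0226·log₂(0.0226/0.1307) = -0.05722

D_KL(P||Q) = -0.43418 + 2.74231 - 0.05722 = 2.25091 ≈ 2.2509 bits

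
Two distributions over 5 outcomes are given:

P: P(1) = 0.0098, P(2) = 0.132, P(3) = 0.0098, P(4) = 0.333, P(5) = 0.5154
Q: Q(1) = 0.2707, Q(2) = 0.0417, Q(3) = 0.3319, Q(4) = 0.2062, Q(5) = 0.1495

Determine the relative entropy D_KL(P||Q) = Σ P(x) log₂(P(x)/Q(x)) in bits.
1.2733 bits

D_KL(P||Q) = Σ P(x) log₂(P(x)/Q(x))

Computing term by term:
  P(1)·log₂(P(1)/Q(1)) = 0.0098·log₂(0.0098/0.2707) = -0.04692
  P(2)·log₂(P(2)/Q(2)) = 0.132·log₂(0.132/0.0417) = 0.21944
  P(3)·log₂(P(3)/Q(3)) = 0.0098·log₂(0.0098/0.3319) = -0.04980
  P(4)·log₂(P(4)/Q(4)) = 0.333·log₂(0.333/0.2062) = 0.23026
  P(5)·log₂(P(5)/Q(5)) = 0.5154·log₂(0.5154/0.1495) = 0.92027

D_KL(P||Q) = -0.04692 + 0.21944 - 0.04980 + 0.23026 + 0.92027 = 1.27325 ≈ 1.2733 bits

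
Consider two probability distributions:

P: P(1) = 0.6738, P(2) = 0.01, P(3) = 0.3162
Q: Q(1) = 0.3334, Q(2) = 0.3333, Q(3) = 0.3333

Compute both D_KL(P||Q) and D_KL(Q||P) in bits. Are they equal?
D_KL(P||Q) = 0.6093 bits, D_KL(Q||P) = 1.3730 bits. No, they are not equal.

D_KL(P||Q) = Σ P(x) log₂(P(x)/Q(x))

Computing term by term:
  P(1)·log₂(P(1)/Q(1)) = 0.6738·log₂(0.6738/0.3334) = 0.68395
  P(2)·log₂(P(2)/Q(2)) = 0.01·log₂(0.01/0.3333) = -0.05059
  P(3)·log₂(P(3)/Q(3)) = 0.3162·log₂(0.3162/0.3333) = -0.02403

D_KL(P||Q) = 0.68395 - 0.05059 - 0.02403 = 0.60933 ≈ 0.6093 bits

D_KL(Q||P) = Σ Q(x) log₂(Q(x)/P(x))

Computing term by term:
  Q(1)·log₂(Q(1)/P(1)) = 0.3334·log₂(0.3334/0.6738) = -0.33842
  Q(2)·log₂(Q(2)/P(2)) = 0.3333·log₂(0.3333/0.01) = 1.68608
  Q(3)·log₂(Q(3)/P(3)) = 0.3333·log₂(0.3333/0.3162) = 0.02533

D_KL(Q||P) = -0.33842 + 1.68608 + 0.02533 = 1.37299 ≈ 1.3730 bits

These are NOT equal (difference: 0.7637 bits). KL divergence is asymmetric: D_KL(P||Q) ≠ D_KL(Q||P) in general.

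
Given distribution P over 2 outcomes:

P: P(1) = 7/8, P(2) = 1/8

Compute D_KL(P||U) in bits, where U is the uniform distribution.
0.4564 bits

U(i) = 1/2 for all i

D_KL(P||U) = Σ P(x) log₂(P(x) / (1/2))
           = Σ P(x) log₂(P(x)) + log₂(2)
           = log₂(2) - H(P)

H(P) = -Σ P(x) log₂(P(x)):
  -P(1)·log₂(P(1)) = -(7/8)·log₂(7/8) = 0.16856
  -P(2)·log₂(P(2)) = -(1/8)·log₂(1/8) = 0.37500
H(P) = 0.16856 + 0.37500 = 0.54356 bits

log₂(2) = 1.00000 bits

D_KL(P||U) = 1.00000 - 0.54356 = 0.45644 ≈ 0.4564 bits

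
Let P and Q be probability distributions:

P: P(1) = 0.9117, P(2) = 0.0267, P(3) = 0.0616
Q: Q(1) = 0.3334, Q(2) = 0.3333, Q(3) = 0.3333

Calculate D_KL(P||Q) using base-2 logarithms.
1.0759 bits

D_KL(P||Q) = Σ P(x) log₂(P(x)/Q(x))

Computing term by term:
  P(1)·log₂(P(1)/Q(1)) = 0.9117·log₂(0.9117/0.3334) = 1.32315
  P(2)·log₂(P(2)/Q(2)) = 0.0267·log₂(0.0267/0.3333) = -0.09724
  P(3)·log₂(P(3)/Q(3)) = 0.0616·log₂(0.0616/0.3333) = -0.15005

D_KL(P||Q) = 1.32315 - 0.09724 - 0.15005 = 1.07586 ≈ 1.0759 bits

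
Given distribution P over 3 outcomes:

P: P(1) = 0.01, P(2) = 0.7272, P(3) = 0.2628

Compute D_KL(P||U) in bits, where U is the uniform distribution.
0.6777 bits

U(i) = 1/3 for all i

D_KL(P||U) = Σ P(x) log₂(P(x) / (1/3))
           = Σ P(x) log₂(P(x)) + log₂(3)
           = log₂(3) - H(P)

H(P) = -Σ P(x) log₂(P(x)):
  -P(1)·log₂(P(1)) = -(0.01)·log₂(0.01) = 0.06644
  -P(2)·log₂(P(2)) = -(0.7272)·log₂(0.7272) = 0.33420
  -P(3)·log₂(P(3)) = -(0.2628)·log₂(0.2628) = 0.50667
H(P) = 0.06644 + 0.33420 + 0.50667 = 0.90731 bits

log₂(3) = 1.58496 bits

D_KL(P||U) = 1.58496 - 0.90731 = 0.67765 ≈ 0.6777 bits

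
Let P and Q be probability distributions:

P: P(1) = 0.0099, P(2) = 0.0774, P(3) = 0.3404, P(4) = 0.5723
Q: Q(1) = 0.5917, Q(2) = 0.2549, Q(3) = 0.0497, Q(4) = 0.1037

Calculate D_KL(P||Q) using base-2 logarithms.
2.1638 bits

D_KL(P||Q) = Σ P(x) log₂(P(x)/Q(x))

Computing term by term:
  P(1)·log₂(P(1)/Q(1)) = 0.0099·log₂(0.0099/0.5917) = -0.05842
  P(2)·log₂(P(2)/Q(2)) = 0.0774·log₂(0.0774/0.2549) = -0.13309
  P(3)·log₂(P(3)/Q(3)) = 0.3404·log₂(0.3404/0.0497) = 0.94492
  P(4)·log₂(P(4)/Q(4)) = 0.5723·log₂(0.5723/0.1037) = 1.41035

D_KL(P||Q) = -0.05842 - 0.13309 + 0.94492 + 1.41035 = 2.16376 ≈ 2.1638 bits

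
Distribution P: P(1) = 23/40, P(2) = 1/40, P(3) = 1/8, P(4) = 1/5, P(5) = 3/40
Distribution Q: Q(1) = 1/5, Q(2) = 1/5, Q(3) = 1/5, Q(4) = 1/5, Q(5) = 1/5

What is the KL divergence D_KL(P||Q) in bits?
0.6102 bits

D_KL(P||Q) = Σ P(x) log₂(P(x)/Q(x))

Computing term by term:
  P(1)·log₂(P(1)/Q(1)) = (23/40)·log₂((23/40)/(1/5)) = 0.87605
  P(2)·log₂(P(2)/Q(2)) = (1/40)·log₂((1/40)/(1/5)) = -0.07500
  P(3)·log₂(P(3)/Q(3)) = (1/8)·log₂((1/8)/(1/5)) = -0.08476
  P(4)·log₂(P(4)/Q(4)) = (1/5)·log₂((1/5)/(1/5)) = 0.00000
  P(5)·log₂(P(5)/Q(5)) = (3/40)·log₂((3/40)/(1/5)) = -0.10613

D_KL(P||Q) = 0.87605 - 0.07500 - 0.08476 + 0.00000 - 0.10613 = 0.61016 ≈ 0.6102 bits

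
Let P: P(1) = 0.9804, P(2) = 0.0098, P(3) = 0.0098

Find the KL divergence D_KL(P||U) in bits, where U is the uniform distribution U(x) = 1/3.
1.4262 bits

U(i) = 1/3 for all i

D_KL(P||U) = Σ P(x) log₂(P(x) / (1/3))
           = Σ P(x) log₂(P(x)) + log₂(3)
           = log₂(3) - H(P)

H(P) = -Σ P(x) log₂(P(x)):
  -P(1)·log₂(P(1)) = -(0.9804)·log₂(0.9804) = 0.02800
  -P(2)·log₂(P(2)) = -(0.0098)·log₂(0.0098) = 0.06540
  -P(3)·log₂(P(3)) = -(0.0098)·log₂(0.0098) = 0.06540
H(P) = 0.02800 + 0.06540 + 0.06540 = 0.15880 bits

log₂(3) = 1.58496 bits

D_KL(P||U) = 1.58496 - 0.15880 = 1.42616 ≈ 1.4262 bits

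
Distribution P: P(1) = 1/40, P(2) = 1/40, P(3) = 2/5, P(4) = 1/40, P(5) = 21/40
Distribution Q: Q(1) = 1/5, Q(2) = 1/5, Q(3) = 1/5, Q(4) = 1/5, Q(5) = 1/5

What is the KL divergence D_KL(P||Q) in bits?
0.9060 bits

D_KL(P||Q) = Σ P(x) log₂(P(x)/Q(x))

Computing term by term:
  P(1)·log₂(P(1)/Q(1)) = (1/40)·log₂((1/40)/(1/5)) = -0.07500
  P(2)·log₂(P(2)/Q(2)) = (1/40)·log₂((1/40)/(1/5)) = -0.07500
  P(3)·log₂(P(3)/Q(3)) = (2/5)·log₂((2/5)/(1/5)) = 0.40000
  P(4)·log₂(P(4)/Q(4)) = (1/40)·log₂((1/40)/(1/5)) = -0.07500
  P(5)·log₂(P(5)/Q(5)) = (21/40)·log₂((21/40)/(1/5)) = 0.73097

D_KL(P||Q) = -0.07500 - 0.07500 + 0.40000 - 0.07500 + 0.73097 = 0.90597 ≈ 0.9060 bits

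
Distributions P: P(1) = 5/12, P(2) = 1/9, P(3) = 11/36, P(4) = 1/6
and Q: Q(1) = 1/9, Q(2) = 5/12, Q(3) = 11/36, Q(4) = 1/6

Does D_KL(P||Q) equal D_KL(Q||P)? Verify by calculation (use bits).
D_KL(P||Q) = 0.5827 bits, D_KL(Q||P) = 0.5827 bits. Yes — for this pair D_KL(P||Q) = D_KL(Q||P).

D_KL(P||Q) = Σ P(x) log₂(P(x)/Q(x))

Computing term by term:
  P(1)·log₂(P(1)/Q(1)) = (5/12)·log₂((5/12)/(1/9)) = 0.79454
  P(2)·log₂(P(2)/Q(2)) = (1/9)·log₂((1/9)/(5/12)) = -0.21188
  P(3)·log₂(P(3)/Q(3)) = (11/36)·log₂((11/36)/(11/36)) = 0.00000
  P(4)·log₂(P(4)/Q(4)) = (1/6)·log₂((1/6)/(1/6)) = 0.00000

D_KL(P||Q) = 0.79454 - 0.21188 + 0.00000 + 0.00000 = 0.58266 ≈ 0.5827 bits

D_KL(Q||P) = Σ Q(x) log₂(Q(x)/P(x))

Computing term by term:
  Q(1)·log₂(Q(1)/P(1)) = (1/9)·log₂((1/9)/(5/12)) = -0.21188
  Q(2)·log₂(Q(2)/P(2)) = (5/12)·log₂((5/12)/(1/9)) = 0.79454
  Q(3)·log₂(Q(3)/P(3)) = (11/36)·log₂((11/36)/(11/36)) = 0.00000
  Q(4)·log₂(Q(4)/P(4)) = (1/6)·log₂((1/6)/(1/6)) = 0.00000

D_KL(Q||P) = -0.21188 + 0.79454 + 0.00000 + 0.00000 = 0.58266 ≈ 0.5827 bits

These ARE equal here. Q is P with outcomes relabeled (Q(1) = P(2), Q(2) = P(1)) by a relabeling that is its own inverse, so the two sums contain exactly the same terms in a different order. This is a special case — KL divergence is not symmetric in general: D_KL(P||Q) ≠ D_KL(Q||P) for most P, Q.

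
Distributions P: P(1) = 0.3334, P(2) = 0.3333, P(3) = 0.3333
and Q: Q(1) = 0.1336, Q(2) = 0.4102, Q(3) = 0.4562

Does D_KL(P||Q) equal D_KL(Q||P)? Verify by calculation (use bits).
D_KL(P||Q) = 0.1891 bits, D_KL(Q||P) = 0.1532 bits. No — D_KL(P||Q) ≠ D_KL(Q||P) for this pair.

D_KL(P||Q) = Σ P(x) log₂(P(x)/Q(x))

Computing term by term:
  P(1)·log₂(P(1)/Q(1)) = 0.3334·log₂(0.3334/0.1336) = 0.43987
  P(2)·log₂(P(2)/Q(2)) = 0.3333·log₂(0.3333/0.4102) = -0.09983
  P(3)·log₂(P(3)/Q(3)) = 0.3333·log₂(0.3333/0.4562) = -0.15093

D_KL(P||Q) = 0.43987 - 0.09983 - 0.15093 = 0.18911 ≈ 0.1891 bits

D_KL(Q||P) = Σ Q(x) log₂(Q(x)/P(x))

Computing term by term:
  Q(1)·log₂(Q(1)/P(1)) = 0.1336·log₂(0.1336/0.3334) = -0.17626
  Q(2)·log₂(Q(2)/P(2)) = 0.4102·log₂(0.4102/0.3333) = 0.12286
  Q(3)·log₂(Q(3)/P(3)) = 0.4562·log₂(0.4562/0.3333) = 0.20659

D_KL(Q||P) = -0.17626 + 0.12286 + 0.20659 = 0.15319 ≈ 0.1532 bits

These are NOT equal (difference: 0.0359 bits). KL divergence is asymmetric: D_KL(P||Q) ≠ D_KL(Q||P) in general.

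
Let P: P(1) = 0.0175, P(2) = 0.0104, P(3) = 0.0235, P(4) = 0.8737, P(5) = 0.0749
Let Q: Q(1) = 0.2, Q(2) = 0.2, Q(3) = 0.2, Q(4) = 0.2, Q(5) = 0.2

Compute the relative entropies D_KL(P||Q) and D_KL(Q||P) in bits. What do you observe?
D_KL(P||Q) = 1.5739 bits, D_KL(Q||P) = 2.0318 bits. The two directions give different values (D_KL(Q||P) exceeds D_KL(P||Q) by 0.4579 bits): KL divergence is asymmetric.

D_KL(P||Q) = Σ P(x) log₂(P(x)/Q(x))

Computing term by term:
  P(1)·log₂(P(1)/Q(1)) = 0.0175·log₂(0.0175/0.2) = -0.06151
  P(2)·log₂(P(2)/Q(2)) = 0.0104·log₂(0.0104/0.2) = -0.04436
  P(3)·log₂(P(3)/Q(3)) = 0.0235·log₂(0.0235/0.2) = -0.07260
  P(4)·log₂(P(4)/Q(4)) = 0.8737·log₂(0.8737/0.2) = 1.85848
  P(5)·log₂(P(5)/Q(5)) = 0.0749·log₂(0.0749/0.2) = -0.10613

D_KL(P||Q) = -0.06151 - 0.04436 - 0.07260 + 1.85848 - 0.10613 = 1.57388 ≈ 1.5739 bits

D_KL(Q||P) = Σ Q(x) log₂(Q(x)/P(x))

Computing term by term:
  Q(1)·log₂(Q(1)/P(1)) = 0.2·log₂(0.2/0.0175) = 0.70291
  Q(2)·log₂(Q(2)/P(2)) = 0.2·log₂(0.2/0.0104) = 0.85307
  Q(3)·log₂(Q(3)/P(3)) = 0.2·log₂(0.2/0.0235) = 0.61785
  Q(4)·log₂(Q(4)/P(4)) = 0.2·log₂(0.2/0.8737) = -0.42543
  Q(5)·log₂(Q(5)/P(5)) = 0.2·log₂(0.2/0.0749) = 0.28339

D_KL(Q||P) = 0.70291 + 0.85307 + 0.61785 - 0.42543 + 0.28339 = 2.03179 ≈ 2.0318 bits

These are NOT equal (difference: 0.4579 bits). KL divergence is asymmetric: D_KL(P||Q) ≠ D_KL(Q||P) in general.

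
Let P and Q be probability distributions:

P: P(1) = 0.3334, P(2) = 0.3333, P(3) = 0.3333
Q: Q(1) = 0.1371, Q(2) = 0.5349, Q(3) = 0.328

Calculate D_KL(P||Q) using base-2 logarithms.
0.2077 bits

D_KL(P||Q) = Σ P(x) log₂(P(x)/Q(x))

Computing term by term:
  P(1)·log₂(P(1)/Q(1)) = 0.3334·log₂(0.3334/0.1371) = 0.42743
  P(2)·log₂(P(2)/Q(2)) = 0.3333·log₂(0.3333/0.5349) = -0.22746
  P(3)·log₂(P(3)/Q(3)) = 0.3333·log₂(0.3333/0.328) = 0.00771

D_KL(P||Q) = 0.42743 - 0.22746 + 0.00771 = 0.20768 ≈ 0.2077 bits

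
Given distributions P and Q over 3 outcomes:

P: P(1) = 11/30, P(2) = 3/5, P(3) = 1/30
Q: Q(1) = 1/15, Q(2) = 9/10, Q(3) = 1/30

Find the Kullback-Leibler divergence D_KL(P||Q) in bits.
0.5508 bits

D_KL(P||Q) = Σ P(x) log₂(P(x)/Q(x))

Computing term by term:
  P(1)·log₂(P(1)/Q(1)) = (11/30)·log₂((11/30)/(1/15)) = 0.90179
  P(2)·log₂(P(2)/Q(2)) = (3/5)·log₂((3/5)/(9/10)) = -0.35098
  P(3)·log₂(P(3)/Q(3)) = (1/30)·log₂((1/30)/(1/30)) = 0.00000

D_KL(P||Q) = 0.90179 - 0.35098 + 0.00000 = 0.55081 ≈ 0.5508 bits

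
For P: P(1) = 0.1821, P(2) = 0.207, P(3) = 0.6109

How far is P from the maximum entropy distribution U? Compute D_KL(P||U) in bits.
0.2328 bits

U(i) = 1/3 for all i

D_KL(P||U) = Σ P(x) log₂(P(x) / (1/3))
           = Σ P(x) log₂(P(x)) + log₂(3)
           = log₂(3) - H(P)

H(P) = -Σ P(x) log₂(P(x)):
  -P(1)·log₂(P(1)) = -(0.1821)·log₂(0.1821) = 0.44746
  -P(2)·log₂(P(2)) = -(0.207)·log₂(0.207) = 0.47037
  -P(3)·log₂(P(3)) = -(0.6109)·log₂(0.6109) = 0.43434
H(P) = 0.44746 + 0.47037 + 0.43434 = 1.35217 bits

log₂(3) = 1.58496 bits

D_KL(P||U) = 1.58496 - 1.35217 = 0.23279 ≈ 0.2328 bits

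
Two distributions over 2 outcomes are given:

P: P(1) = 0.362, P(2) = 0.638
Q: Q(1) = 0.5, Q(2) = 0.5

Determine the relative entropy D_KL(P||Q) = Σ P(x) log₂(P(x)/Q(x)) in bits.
0.0557 bits

D_KL(P||Q) = Σ P(x) log₂(P(x)/Q(x))

Computing term by term:
  P(1)·log₂(P(1)/Q(1)) = 0.362·log₂(0.362/0.5) = -0.16867
  P(2)·log₂(P(2)/Q(2)) = 0.638·log₂(0.638/0.5) = 0.22434

D_KL(P||Q) = -0.16867 + 0.22434 = 0.05567 ≈ 0.0557 bits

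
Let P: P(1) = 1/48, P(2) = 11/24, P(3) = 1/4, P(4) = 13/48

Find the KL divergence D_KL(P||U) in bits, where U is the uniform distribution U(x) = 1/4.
0.3574 bits

U(i) = 1/4 for all i

D_KL(P||U) = Σ P(x) log₂(P(x) / (1/4))
           = Σ P(x) log₂(P(x)) + log₂(4)
           = log₂(4) - H(P)

H(P) = -Σ P(x) log₂(P(x)):
  -P(1)·log₂(P(1)) = -(1/48)·log₂(1/48) = 0.11635
  -P(2)·log₂(P(2)) = -(11/24)·log₂(11/24) = 0.51587
  -P(3)·log₂(P(3)) = -(1/4)·log₂(1/4) = 0.50000
  -P(4)·log₂(P(4)) = -(13/48)·log₂(13/48) = 0.51039
H(P) = 0.11635 + 0.51587 + 0.50000 + 0.51039 = 1.64261 bits

log₂(4) = 2.00000 bits

D_KL(P||U) = 2.00000 - 1.64261 = 0.35739 ≈ 0.3574 bits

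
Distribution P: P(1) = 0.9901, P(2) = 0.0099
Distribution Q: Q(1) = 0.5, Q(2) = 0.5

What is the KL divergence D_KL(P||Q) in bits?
0.9199 bits

D_KL(P||Q) = Σ P(x) log₂(P(x)/Q(x))

Computing term by term:
  P(1)·log₂(P(1)/Q(1)) = 0.9901·log₂(0.9901/0.5) = 0.97589
  P(2)·log₂(P(2)/Q(2)) = 0.0099·log₂(0.0099/0.5) = -0.05602

D_KL(P||Q) = 0.97589 - 0.05602 = 0.91987 ≈ 0.9199 bits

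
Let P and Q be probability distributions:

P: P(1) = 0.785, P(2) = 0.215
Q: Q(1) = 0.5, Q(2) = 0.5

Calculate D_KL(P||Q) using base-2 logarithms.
0.2491 bits

D_KL(P||Q) = Σ P(x) log₂(P(x)/Q(x))

Computing term by term:
  P(1)·log₂(P(1)/Q(1)) = 0.785·log₂(0.785/0.5) = 0.51085
  P(2)·log₂(P(2)/Q(2)) = 0.215·log₂(0.215/0.5) = -0.26178

D_KL(P||Q) = 0.51085 - 0.26178 = 0.24907 ≈ 0.2491 bits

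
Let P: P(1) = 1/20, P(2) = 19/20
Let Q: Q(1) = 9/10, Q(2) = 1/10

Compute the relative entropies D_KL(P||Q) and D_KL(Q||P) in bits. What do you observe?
D_KL(P||Q) = 2.8770 bits, D_KL(Q||P) = 3.4281 bits. The two directions give different values (D_KL(Q||P) exceeds D_KL(P||Q) by 0.5511 bits): KL divergence is asymmetric.

D_KL(P||Q) = Σ P(x) log₂(P(x)/Q(x))

Computing term by term:
  P(1)·log₂(P(1)/Q(1)) = (1/20)·log₂((1/20)/(9/10)) = -0.20850
  P(2)·log₂(P(2)/Q(2)) = (19/20)·log₂((19/20)/(1/10)) = 3.08553

D_KL(P||Q) = -0.20850 + 3.08553 = 2.87703 ≈ 2.8770 bits

D_KL(Q||P) = Σ Q(x) log₂(Q(x)/P(x))

Computing term by term:
  Q(1)·log₂(Q(1)/P(1)) = (9/10)·log₂((9/10)/(1/20)) = 3.75293
  Q(2)·log₂(Q(2)/P(2)) = (1/10)·log₂((1/10)/(19/20)) = -0.32479

D_KL(Q||P) = 3.75293 - 0.32479 = 3.42814 ≈ 3.4281 bits

These are NOT equal (difference: 0.5511 bits). KL divergence is asymmetric: D_KL(P||Q) ≠ D_KL(Q||P) in general.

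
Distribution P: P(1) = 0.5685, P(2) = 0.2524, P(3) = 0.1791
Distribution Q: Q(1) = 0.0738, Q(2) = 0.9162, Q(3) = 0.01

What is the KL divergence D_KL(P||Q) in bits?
1.9506 bits

D_KL(P||Q) = Σ P(x) log₂(P(x)/Q(x))

Computing term by term:
  P(1)·log₂(P(1)/Q(1)) = 0.5685·log₂(0.5685/0.0738) = 1.67450
  P(2)·log₂(P(2)/Q(2)) = 0.2524·log₂(0.2524/0.9162) = -0.46945
  P(3)·log₂(P(3)/Q(3)) = 0.1791·log₂(0.1791/0.01) = 0.74554

D_KL(P||Q) = 1.67450 - 0.46945 + 0.74554 = 1.95059 ≈ 1.9506 bits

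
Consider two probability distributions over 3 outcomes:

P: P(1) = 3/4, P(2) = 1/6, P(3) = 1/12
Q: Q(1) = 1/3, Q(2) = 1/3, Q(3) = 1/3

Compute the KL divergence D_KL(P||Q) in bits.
0.5441 bits

D_KL(P||Q) = Σ P(x) log₂(P(x)/Q(x))

Computing term by term:
  P(1)·log₂(P(1)/Q(1)) = (3/4)·log₂((3/4)/(1/3)) = 0.87744
  P(2)·log₂(P(2)/Q(2)) = (1/6)·log₂((1/6)/(1/3)) = -0.16667
  P(3)·log₂(P(3)/Q(3)) = (1/12)·log₂((1/12)/(1/3)) = -0.16667

D_KL(P||Q) = 0.87744 - 0.16667 - 0.16667 = 0.54410 ≈ 0.5441 bits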